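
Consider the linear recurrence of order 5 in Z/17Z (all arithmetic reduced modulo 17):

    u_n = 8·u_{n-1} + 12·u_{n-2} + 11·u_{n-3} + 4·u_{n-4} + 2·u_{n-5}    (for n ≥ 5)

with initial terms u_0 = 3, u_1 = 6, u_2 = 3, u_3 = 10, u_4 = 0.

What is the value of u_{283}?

4

u_5 = 8·0 + 12·10 + 11·3 + 4·6 + 2·3 = 13
u_6 = 8·13 + 12·0 + 11·10 + 4·3 + 2·6 = 0
u_7 = 8·0 + 12·13 + 11·0 + 4·10 + 2·3 = 15
u_8 = 8·15 + 12·0 + 11·13 + 4·0 + 2·10 = 11
u_9 = 8·11 + 12·15 + 11·0 + 4·13 + 2·0 = 14
u_10 = 8·14 + 12·11 + 11·15 + 4·0 + 2·13 = 10
Continuing the recurrence:
  u_11 = 4;  u_12 = 6;  u_13 = 12;  u_14 = 8;  u_15 = 4;  u_16 = 3
  u_17 = 16;  u_18 = 9;  u_19 = 6;  u_20 = 12;  u_21 = 14;  u_22 = 16
  u_23 = 11;  u_24 = 1;  u_25 = 5;  u_26 = 10;  u_27 = 6;  u_28 = 11
  u_29 = 3;  u_30 = 0;  u_31 = 14;  u_32 = 14;  u_33 = 8;  u_34 = 1
  u_35 = 8;  u_36 = 10;  u_37 = 9;  u_38 = 11;  u_39 = 0;  u_40 = 15
  u_41 = 8;  u_42 = 0;  u_43 = 11;  u_44 = 15;  u_45 = 8;  u_46 = 7
  u_47 = 4;  u_48 = 14;  u_49 = 10;  u_50 = 13;  u_51 = 0;  u_52 = 7
  u_53 = 12;  u_54 = 14;  u_55 = 2;  u_56 = 4;  u_57 = 0;  u_58 = 14
  u_59 = 5;  u_60 = 7;  u_61 = 6;  u_62 = 5;  u_63 = 16;  u_64 = 3
  u_65 = 3;  u_66 = 13;  u_67 = 9;  u_68 = 16;  u_69 = 6;  u_70 = 6
  u_71 = 1;  u_72 = 7;  u_73 = 3;  u_74 = 2;  u_75 = 9;  u_76 = 6
  u_77 = 0;  u_78 = 15;  u_79 = 5;  u_80 = 7;  u_81 = 4;  u_82 = 10
  u_83 = 0;  u_84 = 15;  u_85 = 5;  u_86 = 13;  u_87 = 9;  u_88 = 3
  u_89 = 2;  u_90 = 9;  u_91 = 4;  u_92 = 5;  u_93 = 14;  u_94 = 1
  u_95 = 10;  u_96 = 2;  u_97 = 9;  u_98 = 0;  u_99 = 2;  u_100 = 7
  u_101 = 1;  u_102 = 13;  u_103 = 14;  u_104 = 5;  u_105 = 12;  u_106 = 7
  u_107 = 14;  u_108 = 2;  u_109 = 13;  u_110 = 11;  u_111 = 13;  u_112 = 7
  u_113 = 15;  u_114 = 9;  u_115 = 12;  u_116 = 15;  u_117 = 12;  u_118 = 15
  u_119 = 2;  u_120 = 4;  u_121 = 10;  u_122 = 13;  u_123 = 0;  u_124 = 14
  u_125 = 14;  u_126 = 12;  u_127 = 2;  u_128 = 13;  u_129 = 4;  u_130 = 14
  u_131 = 12;  u_132 = 7;  u_133 = 5;  u_134 = 14;  u_135 = 2;  u_136 = 2
  u_137 = 7;  u_138 = 15;  u_139 = 7;  u_140 = 2;  u_141 = 8;  u_142 = 1
  u_143 = 14;  u_144 = 13;  u_145 = 13;  u_146 = 9;  u_147 = 4;  u_148 = 6
  u_149 = 1;  u_150 = 16;  u_151 = 2;  u_152 = 13;  u_153 = 14;  u_154 = 16
  u_155 = 3;  u_156 = 1;  u_157 = 13;  u_158 = 3;  u_159 = 14;  u_160 = 12
  u_161 = 11;  u_162 = 16;  u_163 = 12;  u_164 = 9;  u_165 = 1;  u_166 = 11
  u_167 = 7;  u_168 = 4;  u_169 = 4;  u_170 = 16;  u_171 = 15;  u_172 = 12
  u_173 = 0;  u_174 = 7;  u_175 = 8;  u_176 = 5;  u_177 = 16;  u_178 = 15
  u_179 = 5;  u_180 = 7;  u_181 = 15;  u_182 = 11;  u_183 = 4;  u_184 = 10
  u_185 = 0;  u_186 = 0;  u_187 = 12;  u_188 = 8;  u_189 = 7;  u_190 = 12
  u_191 = 10;  u_192 = 0;  u_193 = 7;  u_194 = 7;  u_195 = 0;  u_196 = 11
  u_197 = 6;  u_198 = 1;  u_199 = 11;  u_200 = 6;  u_201 = 16;  u_202 = 14
  u_203 = 8;  u_204 = 12;  u_205 = 14;  u_206 = 7;  u_207 = 8;  u_208 = 9
  u_209 = 2;  u_210 = 13;  u_211 = 1;  u_212 = 0;  u_213 = 11;  u_214 = 2
  u_215 = 8;  u_216 = 7;  u_217 = 14;  u_218 = 8;  u_219 = 5;  u_220 = 11
  u_221 = 0;  u_222 = 9;  u_223 = 8;  u_224 = 5;  u_225 = 2;  u_226 = 13
  u_227 = 12;  u_228 = 4;  u_229 = 14;  u_230 = 8;  u_231 = 10;  u_232 = 13
  u_233 = 2;  u_234 = 2;  u_235 = 1;  u_236 = 7;  u_237 = 5;  u_238 = 11
  u_239 = 12;  u_240 = 7;  u_241 = 15;  u_242 = 16;  u_243 = 13;  u_244 = 3
  u_245 = 5;  u_246 = 7;  u_247 = 12;  u_248 = 1;  u_249 = 0;  u_250 = 12
  u_251 = 16;  u_252 = 11;  u_253 = 6;  u_254 = 13;  u_255 = 11;  u_256 = 12
  u_257 = 9;  u_258 = 10;  u_259 = 16;  u_260 = 9;  u_261 = 9;  u_262 = 6
  u_263 = 16;  u_264 = 10;  u_265 = 1;  u_266 = 6;  u_267 = 8;  u_268 = 15
  u_269 = 0;  u_270 = 5;  u_271 = 11;  u_272 = 3;  u_273 = 3;  u_274 = 14
  u_275 = 14;  u_276 = 7;  u_277 = 5;  u_278 = 0;  u_279 = 0;  u_280 = 9
  u_281 = 4
u_282 = 8·4 + 12·9 + 11·0 + 4·0 + 2·5 = 14
u_283 = 8·14 + 12·4 + 11·9 + 4·0 + 2·0 = 4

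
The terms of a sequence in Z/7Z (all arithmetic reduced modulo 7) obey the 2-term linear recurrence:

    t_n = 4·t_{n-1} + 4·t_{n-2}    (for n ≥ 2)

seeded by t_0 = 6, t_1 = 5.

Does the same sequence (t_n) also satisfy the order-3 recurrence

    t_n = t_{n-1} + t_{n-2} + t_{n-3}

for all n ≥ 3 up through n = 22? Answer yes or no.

no

Terms t_0..t_22: 6, 5, 2, 0, 1, 4, 6, 5, 2, 0, 1, 4, 6, 5, 2, 0, 1, 4, 6, 5, 2, 0, 1
n=3: candidate gives 6, actual t_3 = 0 ✗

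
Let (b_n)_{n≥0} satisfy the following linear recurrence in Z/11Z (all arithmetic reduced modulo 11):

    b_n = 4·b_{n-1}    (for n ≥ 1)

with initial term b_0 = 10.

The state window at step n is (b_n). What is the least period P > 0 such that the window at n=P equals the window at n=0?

5

n=0: window = (10)
n=1: window = (7)
n=2: window = (6)
n=3: window = (2)
n=4: window = (8)
n=5: window = (10)
window at n=5 equals window at n=0 → period = 5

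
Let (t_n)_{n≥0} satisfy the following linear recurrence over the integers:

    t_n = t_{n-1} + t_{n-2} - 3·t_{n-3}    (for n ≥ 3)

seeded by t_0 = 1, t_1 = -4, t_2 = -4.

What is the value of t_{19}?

t_3 = 1·-4 + 1·-4 + -3·1 = -11
t_4 = 1·-11 + 1·-4 + -3·-4 = -3
t_5 = 1·-3 + 1·-11 + -3·-4 = -2
t_6 = 1·-2 + 1·-3 + -3·-11 = 28
t_7 = 1·28 + 1·-2 + -3·-3 = 35
t_8 = 1·35 + 1·28 + -3·-2 = 69
t_9 = 1·69 + 1·35 + -3·28 = 20
t_10 = 1·20 + 1·69 + -3·35 = -16
t_11 = 1·-16 + 1·20 + -3·69 = -203
t_12 = 1·-203 + 1·-16 + -3·20 = -279
t_13 = 1·-279 + 1·-203 + -3·-16 = -434
t_14 = 1·-434 + 1·-279 + -3·-203 = -104
t_15 = 1·-104 + 1·-434 + -3·-279 = 299
t_16 = 1·299 + 1·-104 + -3·-434 = 1497
t_17 = 1·1497 + 1·299 + -3·-104 = 2108
t_18 = 1·2108 + 1·1497 + -3·299 = 2708
t_19 = 1·2708 + 1·2108 + -3·1497 = 325

325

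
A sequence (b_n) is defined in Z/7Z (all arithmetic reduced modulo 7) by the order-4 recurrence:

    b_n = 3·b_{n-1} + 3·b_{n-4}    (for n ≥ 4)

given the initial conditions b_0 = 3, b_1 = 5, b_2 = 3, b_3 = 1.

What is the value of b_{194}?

b_4 = 3·1 + 0·3 + 0·5 + 3·3 = 5
b_5 = 3·5 + 0·1 + 0·3 + 3·5 = 2
b_6 = 3·2 + 0·5 + 0·1 + 3·3 = 1
b_7 = 3·1 + 0·2 + 0·5 + 3·1 = 6
b_8 = 3·6 + 0·1 + 0·2 + 3·5 = 5
b_9 = 3·5 + 0·6 + 0·1 + 3·2 = 0
Continuing the recurrence:
  b_10 = 3;  b_11 = 6;  b_12 = 5;  b_13 = 1;  b_14 = 5;  b_15 = 5
  b_16 = 2;  b_17 = 2;  b_18 = 0;  b_19 = 1;  b_20 = 2;  b_21 = 5
  b_22 = 1;  b_23 = 6;  b_24 = 3;  b_25 = 3;  b_26 = 5;  b_27 = 5
  b_28 = 3;  b_29 = 4;  b_30 = 6;  b_31 = 5;  b_32 = 3;  b_33 = 0
  b_34 = 4;  b_35 = 6;  b_36 = 6;  b_37 = 4;  b_38 = 3;  b_39 = 6
  b_40 = 1;  b_41 = 1;  b_42 = 5;  b_43 = 5;  b_44 = 4;  b_45 = 1
  b_46 = 4;  b_47 = 6;  b_48 = 2;  b_49 = 2;  b_50 = 4;  b_51 = 2
  b_52 = 5;  b_53 = 0;  b_54 = 5;  b_55 = 0;  b_56 = 1;  b_57 = 3
  b_58 = 3;  b_59 = 2;  b_60 = 2;  b_61 = 1;  b_62 = 5;  b_63 = 0
  b_64 = 6;  b_65 = 0;  b_66 = 1;  b_67 = 3;  b_68 = 6;  b_69 = 4
  b_70 = 1;  b_71 = 5;  b_72 = 5;  b_73 = 6;  b_74 = 0;  b_75 = 1
  b_76 = 4;  b_77 = 2;  b_78 = 6;  b_79 = 0;  b_80 = 5;  b_81 = 0
  b_82 = 4;  b_83 = 5;  b_84 = 2;  b_85 = 6;  b_86 = 2;  b_87 = 0
  b_88 = 6;  b_89 = 1;  b_90 = 2;  b_91 = 6;  b_92 = 1;  b_93 = 6
  b_94 = 3;  b_95 = 6;  b_96 = 0;  b_97 = 4;  b_98 = 0;  b_99 = 4
  b_100 = 5;  b_101 = 6;  b_102 = 4;  b_103 = 3;  b_104 = 3;  b_105 = 6
  b_106 = 2;  b_107 = 1;  b_108 = 5;  b_109 = 5;  b_110 = 0;  b_111 = 3
  b_112 = 3;  b_113 = 3;  b_114 = 2;  b_115 = 1;  b_116 = 5;  b_117 = 3
  b_118 = 1;  b_119 = 6;  b_120 = 5;  b_121 = 3;  b_122 = 5;  b_123 = 5
  b_124 = 2;  b_125 = 1;  b_126 = 4;  b_127 = 6;  b_128 = 3;  b_129 = 5
  b_130 = 6;  b_131 = 1;  b_132 = 5;  b_133 = 2;  b_134 = 3;  b_135 = 5
  b_136 = 2;  b_137 = 5;  b_138 = 3;  b_139 = 3;  b_140 = 1;  b_141 = 4
  b_142 = 0;  b_143 = 2;  b_144 = 2;  b_145 = 4;  b_146 = 5;  b_147 = 0
  b_148 = 6;  b_149 = 2;  b_150 = 0;  b_151 = 0;  b_152 = 4;  b_153 = 4
  b_154 = 5;  b_155 = 1;  b_156 = 1;  b_157 = 1;  b_158 = 4;  b_159 = 1
  b_160 = 6;  b_161 = 0;  b_162 = 5;  b_163 = 4;  b_164 = 2;  b_165 = 6
  b_166 = 5;  b_167 = 6;  b_168 = 3;  b_169 = 6;  b_170 = 5;  b_171 = 5
  b_172 = 3;  b_173 = 6;  b_174 = 5;  b_175 = 2;  b_176 = 1;  b_177 = 0
  b_178 = 1;  b_179 = 2;  b_180 = 2;  b_181 = 6;  b_182 = 0;  b_183 = 6
  b_184 = 3;  b_185 = 6;  b_186 = 4;  b_187 = 2;  b_188 = 1;  b_189 = 0
  b_190 = 5;  b_191 = 0;  b_192 = 3
b_193 = 3·3 + 0·0 + 0·5 + 3·0 = 2
b_194 = 3·2 + 0·3 + 0·0 + 3·5 = 0

0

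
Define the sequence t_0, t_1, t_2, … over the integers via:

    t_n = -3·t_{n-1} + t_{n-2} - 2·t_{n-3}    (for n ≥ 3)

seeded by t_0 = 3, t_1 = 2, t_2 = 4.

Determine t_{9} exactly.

t_3 = -3·4 + 1·2 + -2·3 = -16
t_4 = -3·-16 + 1·4 + -2·2 = 48
t_5 = -3·48 + 1·-16 + -2·4 = -168
t_6 = -3·-168 + 1·48 + -2·-16 = 584
t_7 = -3·584 + 1·-168 + -2·48 = -2016
t_8 = -3·-2016 + 1·584 + -2·-168 = 6968
t_9 = -3·6968 + 1·-2016 + -2·584 = -24088

-24088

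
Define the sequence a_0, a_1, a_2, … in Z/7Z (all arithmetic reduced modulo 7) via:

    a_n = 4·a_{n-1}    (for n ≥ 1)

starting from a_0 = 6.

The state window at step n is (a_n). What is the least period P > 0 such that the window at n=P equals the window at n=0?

n=0: window = (6)
n=1: window = (3)
n=2: window = (5)
n=3: window = (6)
window at n=3 equals window at n=0 → period = 3

3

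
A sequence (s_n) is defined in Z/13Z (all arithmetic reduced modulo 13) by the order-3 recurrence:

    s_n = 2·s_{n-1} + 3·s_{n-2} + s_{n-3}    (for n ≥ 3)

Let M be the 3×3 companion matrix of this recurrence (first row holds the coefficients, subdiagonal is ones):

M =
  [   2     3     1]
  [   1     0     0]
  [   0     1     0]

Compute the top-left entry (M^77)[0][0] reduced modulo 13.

6

(M^77)[0][0] is the top entry after applying M 77 times to the unit state (1, 0, 0). Equivalently it is h_{79} for the auxiliary sequence (h_n) obeying the same recurrence with h_2 = 1 and h_i = 0 for 0 ≤ i < 2:
h_3 = 2·1 + 3·0 + 1·0 = 2
h_4 = 2·2 + 3·1 + 1·0 = 7
h_5 = 2·7 + 3·2 + 1·1 = 8
h_6 = 2·8 + 3·7 + 1·2 = 0
h_7 = 2·0 + 3·8 + 1·7 = 5
h_8 = 2·5 + 3·0 + 1·8 = 5
h_9 = 2·5 + 3·5 + 1·0 = 12
h_10 = 2·12 + 3·5 + 1·5 = 5
h_11 = 2·5 + 3·12 + 1·5 = 12
h_12 = 2·12 + 3·5 + 1·12 = 12
h_13 = 2·12 + 3·12 + 1·5 = 0
h_14 = 2·0 + 3·12 + 1·12 = 9
h_15 = 2·9 + 3·0 + 1·12 = 4
h_16 = 2·4 + 3·9 + 1·0 = 9
h_17 = 2·9 + 3·4 + 1·9 = 0
h_18 = 2·0 + 3·9 + 1·4 = 5
h_19 = 2·5 + 3·0 + 1·9 = 6
h_20 = 2·6 + 3·5 + 1·0 = 1
h_21 = 2·1 + 3·6 + 1·5 = 12
h_22 = 2·12 + 3·1 + 1·6 = 7
h_23 = 2·7 + 3·12 + 1·1 = 12
h_24 = 2·12 + 3·7 + 1·12 = 5
h_25 = 2·5 + 3·12 + 1·7 = 1
h_26 = 2·1 + 3·5 + 1·12 = 3
h_27 = 2·3 + 3·1 + 1·5 = 1
h_28 = 2·1 + 3·3 + 1·1 = 12
h_29 = 2·12 + 3·1 + 1·3 = 4
h_30 = 2·4 + 3·12 + 1·1 = 6
h_31 = 2·6 + 3·4 + 1·12 = 10
h_32 = 2·10 + 3·6 + 1·4 = 3
h_33 = 2·3 + 3·10 + 1·6 = 3
h_34 = 2·3 + 3·3 + 1·10 = 12
h_35 = 2·12 + 3·3 + 1·3 = 10
h_36 = 2·10 + 3·12 + 1·3 = 7
h_37 = 2·7 + 3·10 + 1·12 = 4
h_38 = 2·4 + 3·7 + 1·10 = 0
h_39 = 2·0 + 3·4 + 1·7 = 6
h_40 = 2·6 + 3·0 + 1·4 = 3
h_41 = 2·3 + 3·6 + 1·0 = 11
h_42 = 2·11 + 3·3 + 1·6 = 11
h_43 = 2·11 + 3·11 + 1·3 = 6
h_44 = 2·6 + 3·11 + 1·11 = 4
h_45 = 2·4 + 3·6 + 1·11 = 11
h_46 = 2·11 + 3·4 + 1·6 = 1
h_47 = 2·1 + 3·11 + 1·4 = 0
h_48 = 2·0 + 3·1 + 1·11 = 1
h_49 = 2·1 + 3·0 + 1·1 = 3
h_50 = 2·3 + 3·1 + 1·0 = 9
h_51 = 2·9 + 3·3 + 1·1 = 2
h_52 = 2·2 + 3·9 + 1·3 = 8
h_53 = 2·8 + 3·2 + 1·9 = 5
h_54 = 2·5 + 3·8 + 1·2 = 10
h_55 = 2·10 + 3·5 + 1·8 = 4
h_56 = 2·4 + 3·10 + 1·5 = 4
h_57 = 2·4 + 3·4 + 1·10 = 4
h_58 = 2·4 + 3·4 + 1·4 = 11
h_59 = 2·11 + 3·4 + 1·4 = 12
h_60 = 2·12 + 3·11 + 1·4 = 9
h_61 = 2·9 + 3·12 + 1·11 = 0
h_62 = 2·0 + 3·9 + 1·12 = 0
h_63 = 2·0 + 3·0 + 1·9 = 9
h_64 = 2·9 + 3·0 + 1·0 = 5
h_65 = 2·5 + 3·9 + 1·0 = 11
h_66 = 2·11 + 3·5 + 1·9 = 7
h_67 = 2·7 + 3·11 + 1·5 = 0
h_68 = 2·0 + 3·7 + 1·11 = 6
h_69 = 2·6 + 3·0 + 1·7 = 6
h_70 = 2·6 + 3·6 + 1·0 = 4
h_71 = 2·4 + 3·6 + 1·6 = 6
h_72 = 2·6 + 3·4 + 1·6 = 4
h_73 = 2·4 + 3·6 + 1·4 = 4
h_74 = 2·4 + 3·4 + 1·6 = 0
h_75 = 2·0 + 3·4 + 1·4 = 3
h_76 = 2·3 + 3·0 + 1·4 = 10
h_77 = 2·10 + 3·3 + 1·0 = 3
h_78 = 2·3 + 3·10 + 1·3 = 0
h_79 = 2·0 + 3·3 + 1·10 = 6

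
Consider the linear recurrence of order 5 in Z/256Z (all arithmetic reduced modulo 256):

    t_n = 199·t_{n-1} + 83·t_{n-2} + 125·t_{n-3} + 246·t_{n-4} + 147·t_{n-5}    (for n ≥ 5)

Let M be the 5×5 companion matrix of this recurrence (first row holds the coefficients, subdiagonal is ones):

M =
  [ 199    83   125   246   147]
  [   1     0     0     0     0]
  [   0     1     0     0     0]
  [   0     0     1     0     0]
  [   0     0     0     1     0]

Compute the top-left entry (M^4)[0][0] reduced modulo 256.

191

(M^4)[0][0] is the top entry after applying M 4 times to the unit state (1, 0, 0, 0, 0). Equivalently it is h_{8} for the auxiliary sequence (h_n) obeying the same recurrence with h_4 = 1 and h_i = 0 for 0 ≤ i < 4:
h_5 = 199·1 + 83·0 + 125·0 + 246·0 + 147·0 = 199
h_6 = 199·199 + 83·1 + 125·0 + 246·0 + 147·0 = 4
h_7 = 199·4 + 83·199 + 125·1 + 246·0 + 147·0 = 30
h_8 = 199·30 + 83·4 + 125·199 + 246·1 + 147·0 = 191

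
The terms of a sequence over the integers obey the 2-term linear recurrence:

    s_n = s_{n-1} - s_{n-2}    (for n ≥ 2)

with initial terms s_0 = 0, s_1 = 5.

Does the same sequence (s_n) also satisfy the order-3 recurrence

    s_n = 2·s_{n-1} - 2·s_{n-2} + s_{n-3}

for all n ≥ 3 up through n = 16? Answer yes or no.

Terms s_0..s_16: 0, 5, 5, 0, -5, -5, 0, 5, 5, 0, -5, -5, 0, 5, 5, 0, -5
n=3: candidate gives 0, actual s_3 = 0 ✓
n=4: candidate gives -5, actual s_4 = -5 ✓
n=5: candidate gives -5, actual s_5 = -5 ✓
n=6: candidate gives 0, actual s_6 = 0 ✓
n=7: candidate gives 5, actual s_7 = 5 ✓
n=8: candidate gives 5, actual s_8 = 5 ✓
n=9: candidate gives 0, actual s_9 = 0 ✓
n=10: candidate gives -5, actual s_10 = -5 ✓
n=11: candidate gives -5, actual s_11 = -5 ✓
n=12: candidate gives 0, actual s_12 = 0 ✓
n=13: candidate gives 5, actual s_13 = 5 ✓
n=14: candidate gives 5, actual s_14 = 5 ✓
n=15: candidate gives 0, actual s_15 = 0 ✓
n=16: candidate gives -5, actual s_16 = -5 ✓

yes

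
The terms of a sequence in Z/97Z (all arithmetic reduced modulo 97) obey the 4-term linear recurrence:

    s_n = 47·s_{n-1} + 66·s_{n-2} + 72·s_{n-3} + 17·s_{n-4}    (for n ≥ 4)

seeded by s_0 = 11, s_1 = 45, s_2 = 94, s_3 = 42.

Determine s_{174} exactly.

23

s_4 = 47·42 + 66·94 + 72·45 + 17·11 = 62
s_5 = 47·62 + 66·42 + 72·94 + 17·45 = 27
s_6 = 47·27 + 66·62 + 72·42 + 17·94 = 89
s_7 = 47·89 + 66·27 + 72·62 + 17·42 = 85
s_8 = 47·85 + 66·89 + 72·27 + 17·62 = 63
s_9 = 47·63 + 66·85 + 72·89 + 17·27 = 15
Continuing the recurrence:
  s_10 = 80;  s_11 = 61;  s_12 = 16;  s_13 = 26;  s_14 = 76;  s_15 = 8
  s_16 = 67;  s_17 = 85;  s_18 = 3;  s_19 = 41;  s_20 = 72;  s_21 = 88
  s_22 = 57;  s_23 = 12;  s_24 = 52;  s_25 = 9;  s_26 = 62;  s_27 = 84
  s_28 = 66;  s_29 = 71;  s_30 = 51;  s_31 = 71;  s_32 = 36;  s_33 = 5
  s_34 = 54;  s_35 = 71;  s_36 = 16;  s_37 = 2;  s_38 = 2;  s_39 = 63
  s_40 = 17;  s_41 = 91;  s_42 = 75;  s_43 = 89;  s_44 = 66;  s_45 = 15
  s_46 = 37;  s_47 = 70;  s_48 = 77;  s_49 = 3;  s_50 = 28;  s_51 = 3
  s_52 = 22;  s_53 = 1;  s_54 = 57;  s_55 = 15;  s_56 = 63;  s_57 = 21
  s_58 = 16;  s_59 = 42;  s_60 = 84;  s_61 = 81;  s_62 = 37;  s_63 = 73
  s_64 = 38;  s_65 = 72;  s_66 = 40;  s_67 = 36;  s_68 = 74;  s_69 = 64
  s_70 = 9;  s_71 = 14;  s_72 = 37;  s_73 = 34;  s_74 = 60;  s_75 = 12
  s_76 = 35;  s_77 = 60;  s_78 = 30;  s_79 = 43;  s_80 = 89;  s_81 = 16
  s_82 = 47;  s_83 = 25;  s_84 = 55;  s_85 = 34;  s_86 = 67;  s_87 = 78
  s_88 = 25;  s_89 = 85;  s_90 = 81;  s_91 = 30;  s_92 = 12;  s_93 = 24
  s_94 = 25;  s_95 = 59;  s_96 = 50;  s_97 = 13;  s_98 = 48;  s_99 = 54
  s_100 = 23;  s_101 = 77;  s_102 = 44;  s_103 = 24;  s_104 = 73;  s_105 = 83
  s_106 = 40;  s_107 = 24;  s_108 = 24;  s_109 = 19;  s_110 = 35;  s_111 = 88
  s_112 = 74;  s_113 = 4;  s_114 = 72;  s_115 = 93;  s_116 = 96;  s_117 = 91
  s_118 = 6;  s_119 = 37;  s_120 = 37;  s_121 = 49;  s_122 = 42;  s_123 = 62
  s_124 = 46;  s_125 = 23;  s_126 = 80;  s_127 = 41;  s_128 = 42;  s_129 = 64
  s_130 = 4;  s_131 = 82;  s_132 = 31;  s_133 = 0;  s_134 = 64;  s_135 = 38
  s_136 = 38;  s_137 = 75;  s_138 = 60;  s_139 = 94;  s_140 = 68;  s_141 = 57
  s_142 = 17;  s_143 = 94;  s_144 = 33;  s_145 = 54;  s_146 = 36;  s_147 = 15
  s_148 = 61;  s_149 = 92;  s_150 = 51;  s_151 = 21;  s_152 = 83;  s_153 = 47
  s_154 = 75;  s_155 = 59;  s_156 = 5;  s_157 = 46;  s_158 = 61;  s_159 = 88
  s_160 = 16;  s_161 = 94;  s_162 = 43;  s_163 = 9;  s_164 = 19;  s_165 = 70
  s_166 = 6;  s_167 = 21;  s_168 = 53;  s_169 = 67;  s_170 = 16;  s_171 = 35
  s_172 = 84
s_173 = 47·84 + 66·35 + 72·16 + 17·67 = 13
s_174 = 47·13 + 66·84 + 72·35 + 17·16 = 23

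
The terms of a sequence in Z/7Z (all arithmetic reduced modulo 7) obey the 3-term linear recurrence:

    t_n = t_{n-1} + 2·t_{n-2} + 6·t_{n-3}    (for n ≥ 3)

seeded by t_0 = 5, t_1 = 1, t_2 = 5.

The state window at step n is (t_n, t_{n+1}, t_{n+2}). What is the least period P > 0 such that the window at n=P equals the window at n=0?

n=0: window = (5, 1, 5)
n=1: window = (1, 5, 2)
n=2: window = (5, 2, 4)
n=3: window = (2, 4, 3)
n=4: window = (4, 3, 2)
n=5: window = (3, 2, 4)
n=6: window = (2, 4, 5)
n=7: window = (4, 5, 4)
n=8: window = (5, 4, 3)
n=9: window = (4, 3, 6)
n=10: window = (3, 6, 1)
n=11: window = (6, 1, 3)
n=12: window = (1, 3, 6)
n=13: window = (3, 6, 4)
n=14: window = (6, 4, 6)
n=15: window = (4, 6, 1)
n=16: window = (6, 1, 2)
n=17: window = (1, 2, 5)
n=18: window = (2, 5, 1)
n=19: window = (5, 1, 2)
n=20: window = (1, 2, 6)
n=21: window = (2, 6, 2)
n=22: window = (6, 2, 5)
n=23: window = (2, 5, 3)
n=24: window = (5, 3, 4)
n=25: window = (3, 4, 5)
n=26: window = (4, 5, 3)
n=27: window = (5, 3, 2)
n=28: window = (3, 2, 3)
n=29: window = (2, 3, 4)
n=30: window = (3, 4, 1)
n=31: window = (4, 1, 6)
n=32: window = (1, 6, 4)
n=33: window = (6, 4, 1)
n=34: window = (4, 1, 3)
n=35: window = (1, 3, 1)
n=36: window = (3, 1, 6)
n=37: window = (1, 6, 5)
n=38: window = (6, 5, 2)
n=39: window = (5, 2, 6)
n=40: window = (2, 6, 5)
n=41: window = (6, 5, 1)
n=42: window = (5, 1, 5)
window at n=42 equals window at n=0 → period = 42

42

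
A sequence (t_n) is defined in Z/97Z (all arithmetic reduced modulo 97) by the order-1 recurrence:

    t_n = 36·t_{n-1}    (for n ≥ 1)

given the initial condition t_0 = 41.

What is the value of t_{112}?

t_1 = 36·41 = 21
t_2 = 36·21 = 77
t_3 = 36·77 = 56
t_4 = 36·56 = 76
t_5 = 36·76 = 20
t_6 = 36·20 = 41
(t_6) = (41) = (t_0), so the sequence has period 6.
112 ≡ 4 (mod 6), hence t_112 = t_4 = 76.

76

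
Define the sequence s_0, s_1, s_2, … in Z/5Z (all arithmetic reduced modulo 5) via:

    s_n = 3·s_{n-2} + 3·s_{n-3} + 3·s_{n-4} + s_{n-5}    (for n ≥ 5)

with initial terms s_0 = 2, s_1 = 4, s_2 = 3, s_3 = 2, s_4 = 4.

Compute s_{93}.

2

s_5 = 0·4 + 3·2 + 3·3 + 3·4 + 1·2 = 4
s_6 = 0·4 + 3·4 + 3·2 + 3·3 + 1·4 = 1
s_7 = 0·1 + 3·4 + 3·4 + 3·2 + 1·3 = 3
s_8 = 0·3 + 3·1 + 3·4 + 3·4 + 1·2 = 4
s_9 = 0·4 + 3·3 + 3·1 + 3·4 + 1·4 = 3
s_10 = 0·3 + 3·4 + 3·3 + 3·1 + 1·4 = 3
s_11 = 0·3 + 3·3 + 3·4 + 3·3 + 1·1 = 1
s_12 = 0·1 + 3·3 + 3·3 + 3·4 + 1·3 = 3
s_13 = 0·3 + 3·1 + 3·3 + 3·3 + 1·4 = 0
s_14 = 0·0 + 3·3 + 3·1 + 3·3 + 1·3 = 4
s_15 = 0·4 + 3·0 + 3·3 + 3·1 + 1·3 = 0
s_16 = 0·0 + 3·4 + 3·0 + 3·3 + 1·1 = 2
s_17 = 0·2 + 3·0 + 3·4 + 3·0 + 1·3 = 0
s_18 = 0·0 + 3·2 + 3·0 + 3·4 + 1·0 = 3
s_19 = 0·3 + 3·0 + 3·2 + 3·0 + 1·4 = 0
s_20 = 0·0 + 3·3 + 3·0 + 3·2 + 1·0 = 0
s_21 = 0·0 + 3·0 + 3·3 + 3·0 + 1·2 = 1
s_22 = 0·1 + 3·0 + 3·0 + 3·3 + 1·0 = 4
s_23 = 0·4 + 3·1 + 3·0 + 3·0 + 1·3 = 1
s_24 = 0·1 + 3·4 + 3·1 + 3·0 + 1·0 = 0
s_25 = 0·0 + 3·1 + 3·4 + 3·1 + 1·0 = 3
s_26 = 0·3 + 3·0 + 3·1 + 3·4 + 1·1 = 1
s_27 = 0·1 + 3·3 + 3·0 + 3·1 + 1·4 = 1
s_28 = 0·1 + 3·1 + 3·3 + 3·0 + 1·1 = 3
s_29 = 0·3 + 3·1 + 3·1 + 3·3 + 1·0 = 0
s_30 = 0·0 + 3·3 + 3·1 + 3·1 + 1·3 = 3
s_31 = 0·3 + 3·0 + 3·3 + 3·1 + 1·1 = 3
s_32 = 0·3 + 3·3 + 3·0 + 3·3 + 1·1 = 4
s_33 = 0·4 + 3·3 + 3·3 + 3·0 + 1·3 = 1
s_34 = 0·1 + 3·4 + 3·3 + 3·3 + 1·0 = 0
s_35 = 0·0 + 3·1 + 3·4 + 3·3 + 1·3 = 2
s_36 = 0·2 + 3·0 + 3·1 + 3·4 + 1·3 = 3
s_37 = 0·3 + 3·2 + 3·0 + 3·1 + 1·4 = 3
s_38 = 0·3 + 3·3 + 3·2 + 3·0 + 1·1 = 1
s_39 = 0·1 + 3·3 + 3·3 + 3·2 + 1·0 = 4
s_40 = 0·4 + 3·1 + 3·3 + 3·3 + 1·2 = 3
s_41 = 0·3 + 3·4 + 3·1 + 3·3 + 1·3 = 2
s_42 = 0·2 + 3·3 + 3·4 + 3·1 + 1·3 = 2
s_43 = 0·2 + 3·2 + 3·3 + 3·4 + 1·1 = 3
s_44 = 0·3 + 3·2 + 3·2 + 3·3 + 1·4 = 0
s_45 = 0·0 + 3·3 + 3·2 + 3·2 + 1·3 = 4
s_46 = 0·4 + 3·0 + 3·3 + 3·2 + 1·2 = 2
s_47 = 0·2 + 3·4 + 3·0 + 3·3 + 1·2 = 3
s_48 = 0·3 + 3·2 + 3·4 + 3·0 + 1·3 = 1
s_49 = 0·1 + 3·3 + 3·2 + 3·4 + 1·0 = 2
s_50 = 0·2 + 3·1 + 3·3 + 3·2 + 1·4 = 2
s_51 = 0·2 + 3·2 + 3·1 + 3·3 + 1·2 = 0
s_52 = 0·0 + 3·2 + 3·2 + 3·1 + 1·3 = 3
s_53 = 0·3 + 3·0 + 3·2 + 3·2 + 1·1 = 3
s_54 = 0·3 + 3·3 + 3·0 + 3·2 + 1·2 = 2
s_55 = 0·2 + 3·3 + 3·3 + 3·0 + 1·2 = 0
s_56 = 0·0 + 3·2 + 3·3 + 3·3 + 1·0 = 4
s_57 = 0·4 + 3·0 + 3·2 + 3·3 + 1·3 = 3
s_58 = 0·3 + 3·4 + 3·0 + 3·2 + 1·3 = 1
s_59 = 0·1 + 3·3 + 3·4 + 3·0 + 1·2 = 3
s_60 = 0·3 + 3·1 + 3·3 + 3·4 + 1·0 = 4
s_61 = 0·4 + 3·3 + 3·1 + 3·3 + 1·4 = 0
s_62 = 0·0 + 3·4 + 3·3 + 3·1 + 1·3 = 2
s_63 = 0·2 + 3·0 + 3·4 + 3·3 + 1·1 = 2
s_64 = 0·2 + 3·2 + 3·0 + 3·4 + 1·3 = 1
s_65 = 0·1 + 3·2 + 3·2 + 3·0 + 1·4 = 1
s_66 = 0·1 + 3·1 + 3·2 + 3·2 + 1·0 = 0
s_67 = 0·0 + 3·1 + 3·1 + 3·2 + 1·2 = 4
s_68 = 0·4 + 3·0 + 3·1 + 3·1 + 1·2 = 3
s_69 = 0·3 + 3·4 + 3·0 + 3·1 + 1·1 = 1
s_70 = 0·1 + 3·3 + 3·4 + 3·0 + 1·1 = 2
s_71 = 0·2 + 3·1 + 3·3 + 3·4 + 1·0 = 4
s_72 = 0·4 + 3·2 + 3·1 + 3·3 + 1·4 = 2
s_73 = 0·2 + 3·4 + 3·2 + 3·1 + 1·3 = 4
s_74 = 0·4 + 3·2 + 3·4 + 3·2 + 1·1 = 0
s_75 = 0·0 + 3·4 + 3·2 + 3·4 + 1·2 = 2
s_76 = 0·2 + 3·0 + 3·4 + 3·2 + 1·4 = 2
s_77 = 0·2 + 3·2 + 3·0 + 3·4 + 1·2 = 0
s_78 = 0·0 + 3·2 + 3·2 + 3·0 + 1·4 = 1
s_79 = 0·1 + 3·0 + 3·2 + 3·2 + 1·0 = 2
s_80 = 0·2 + 3·1 + 3·0 + 3·2 + 1·2 = 1
s_81 = 0·1 + 3·2 + 3·1 + 3·0 + 1·2 = 1
s_82 = 0·1 + 3·1 + 3·2 + 3·1 + 1·0 = 2
s_83 = 0·2 + 3·1 + 3·1 + 3·2 + 1·1 = 3
s_84 = 0·3 + 3·2 + 3·1 + 3·1 + 1·2 = 4
s_85 = 0·4 + 3·3 + 3·2 + 3·1 + 1·1 = 4
s_86 = 0·4 + 3·4 + 3·3 + 3·2 + 1·1 = 3
s_87 = 0·3 + 3·4 + 3·4 + 3·3 + 1·2 = 0
s_88 = 0·0 + 3·3 + 3·4 + 3·4 + 1·3 = 1
s_89 = 0·1 + 3·0 + 3·3 + 3·4 + 1·4 = 0
s_90 = 0·0 + 3·1 + 3·0 + 3·3 + 1·4 = 1
s_91 = 0·1 + 3·0 + 3·1 + 3·0 + 1·3 = 1
s_92 = 0·1 + 3·1 + 3·0 + 3·1 + 1·0 = 1
s_93 = 0·1 + 3·1 + 3·1 + 3·0 + 1·1 = 2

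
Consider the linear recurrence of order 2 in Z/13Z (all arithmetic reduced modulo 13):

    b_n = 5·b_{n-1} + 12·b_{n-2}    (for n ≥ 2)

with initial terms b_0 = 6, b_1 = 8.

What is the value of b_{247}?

5

b_2 = 5·8 + 12·6 = 8
b_3 = 5·8 + 12·8 = 6
b_4 = 5·6 + 12·8 = 9
b_5 = 5·9 + 12·6 = 0
b_6 = 5·0 + 12·9 = 4
b_7 = 5·4 + 12·0 = 7
b_8 = 5·7 + 12·4 = 5
b_9 = 5·5 + 12·7 = 5
b_10 = 5·5 + 12·5 = 7
b_11 = 5·7 + 12·5 = 4
b_12 = 5·4 + 12·7 = 0
b_13 = 5·0 + 12·4 = 9
b_14 = 5·9 + 12·0 = 6
b_15 = 5·6 + 12·9 = 8
(b_14, b_15) = (6, 8) = (b_0, b_1), so the sequence has period 14.
247 ≡ 9 (mod 14), hence b_247 = b_9 = 5.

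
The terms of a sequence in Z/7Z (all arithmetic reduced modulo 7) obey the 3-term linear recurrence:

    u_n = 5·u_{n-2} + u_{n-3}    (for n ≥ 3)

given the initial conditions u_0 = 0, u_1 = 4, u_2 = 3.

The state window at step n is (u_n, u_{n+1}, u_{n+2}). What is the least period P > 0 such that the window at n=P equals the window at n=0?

n=0: window = (0, 4, 3)
n=1: window = (4, 3, 6)
n=2: window = (3, 6, 5)
n=3: window = (6, 5, 5)
n=4: window = (5, 5, 3)
n=5: window = (5, 3, 2)
n=6: window = (3, 2, 6)
n=7: window = (2, 6, 6)
n=8: window = (6, 6, 4)
n=9: window = (6, 4, 1)
n=10: window = (4, 1, 5)
n=11: window = (1, 5, 2)
n=12: window = (5, 2, 5)
n=13: window = (2, 5, 1)
n=14: window = (5, 1, 6)
n=15: window = (1, 6, 3)
n=16: window = (6, 3, 3)
n=17: window = (3, 3, 0)
n=18: window = (3, 0, 4)
n=19: window = (0, 4, 3)
window at n=19 equals window at n=0 → period = 19

19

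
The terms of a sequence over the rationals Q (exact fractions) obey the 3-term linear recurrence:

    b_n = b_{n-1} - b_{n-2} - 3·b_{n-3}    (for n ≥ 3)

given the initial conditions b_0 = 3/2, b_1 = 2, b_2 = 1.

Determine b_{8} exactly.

155/2

b_3 = 1·1 + -1·2 + -3·3/2 = -11/2
b_4 = 1·-11/2 + -1·1 + -3·2 = -25/2
b_5 = 1·-25/2 + -1·-11/2 + -3·1 = -10
b_6 = 1·-10 + -1·-25/2 + -3·-11/2 = 19
b_7 = 1·19 + -1·-10 + -3·-25/2 = 133/2
b_8 = 1·133/2 + -1·19 + -3·-10 = 155/2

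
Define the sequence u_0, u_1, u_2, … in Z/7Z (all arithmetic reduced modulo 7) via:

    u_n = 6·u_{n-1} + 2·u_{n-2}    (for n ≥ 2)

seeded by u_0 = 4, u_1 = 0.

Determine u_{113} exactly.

u_2 = 6·0 + 2·4 = 1
u_3 = 6·1 + 2·0 = 6
u_4 = 6·6 + 2·1 = 3
u_5 = 6·3 + 2·6 = 2
u_6 = 6·2 + 2·3 = 4
u_7 = 6·4 + 2·2 = 0
(u_6, u_7) = (4, 0) = (u_0, u_1), so the sequence has period 6.
113 ≡ 5 (mod 6), hence u_113 = u_5 = 2.

2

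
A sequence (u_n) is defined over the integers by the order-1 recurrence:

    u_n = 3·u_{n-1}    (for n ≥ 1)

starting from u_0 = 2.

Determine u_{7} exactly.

u_1 = 3·2 = 6
u_2 = 3·6 = 18
u_3 = 3·18 = 54
u_4 = 3·54 = 162
u_5 = 3·162 = 486
u_6 = 3·486 = 1458
u_7 = 3·1458 = 4374

4374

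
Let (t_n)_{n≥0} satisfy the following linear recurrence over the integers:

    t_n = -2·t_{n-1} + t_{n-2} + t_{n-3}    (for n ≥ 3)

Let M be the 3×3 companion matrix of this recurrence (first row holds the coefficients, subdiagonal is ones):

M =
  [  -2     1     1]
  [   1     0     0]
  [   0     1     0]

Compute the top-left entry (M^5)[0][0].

(M^5)[0][0] is the top entry after applying M 5 times to the unit state (1, 0, 0). Equivalently it is h_{7} for the auxiliary sequence (h_n) obeying the same recurrence with h_2 = 1 and h_i = 0 for 0 ≤ i < 2:
h_3 = -2·1 + 1·0 + 1·0 = -2
h_4 = -2·-2 + 1·1 + 1·0 = 5
h_5 = -2·5 + 1·-2 + 1·1 = -11
h_6 = -2·-11 + 1·5 + 1·-2 = 25
h_7 = -2·25 + 1·-11 + 1·5 = -56

-56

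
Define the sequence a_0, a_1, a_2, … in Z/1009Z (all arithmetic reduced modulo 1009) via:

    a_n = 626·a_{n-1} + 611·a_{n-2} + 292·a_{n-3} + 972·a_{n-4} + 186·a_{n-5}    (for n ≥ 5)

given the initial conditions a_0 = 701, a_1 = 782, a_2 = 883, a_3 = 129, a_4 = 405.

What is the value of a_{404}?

a_5 = 626·405 + 611·129 + 292·883 + 972·782 + 186·701 = 472
a_6 = 626·472 + 611·405 + 292·129 + 972·883 + 186·782 = 193
a_7 = 626·193 + 611·472 + 292·405 + 972·129 + 186·883 = 815
a_8 = 626·815 + 611·193 + 292·472 + 972·405 + 186·129 = 34
a_9 = 626·34 + 611·815 + 292·193 + 972·472 + 186·405 = 828
a_10 = 626·828 + 611·34 + 292·815 + 972·193 + 186·472 = 83
Continuing the recurrence:
  a_11 = 425;  a_12 = 553;  a_13 = 377;  a_14 = 353;  a_15 = 51;  a_16 = 574
  a_17 = 277;  a_18 = 759;  a_19 = 957;  a_20 = 874;  a_21 = 61;  a_22 = 280
  a_23 = 412;  a_24 = 185;  a_25 = 173;  a_26 = 572;  a_27 = 690;  a_28 = 698
  a_29 = 175;  a_30 = 853;  a_31 = 328;  a_32 = 277;  a_33 = 588;  a_34 = 448
  a_35 = 391;  a_36 = 343;  a_37 = 729;  a_38 = 106;  a_39 = 726;  a_40 = 80
  a_41 = 439;  a_42 = 409;  a_43 = 662;  a_44 = 331;  a_45 = 246;  a_46 = 572
  a_47 = 760;  a_48 = 987;  a_49 = 100;  a_50 = 33;  a_51 = 238;  a_52 = 492
  a_53 = 195;  a_54 = 12;  a_55 = 268;  a_56 = 809;  a_57 = 224;  a_58 = 936
  a_59 = 866;  a_60 = 643;  a_61 = 127;  a_62 = 754;  a_63 = 572;  a_64 = 279
  a_65 = 554;  a_66 = 964;  a_67 = 318;  a_68 = 585;  a_69 = 607;  a_70 = 648
  a_71 = 947;  a_72 = 769;  a_73 = 671;  a_74 = 159;  a_75 = 244;  a_76 = 222
  a_77 = 659;  a_78 = 768;  a_79 = 147;  a_80 = 821;  a_81 = 395;  a_82 = 81
  a_83 = 225;  a_84 = 955;  a_85 = 47;  a_86 = 422;  a_87 = 333;  a_88 = 201
  a_89 = 806;  a_90 = 332;  a_91 = 808;  a_92 = 612;  a_93 = 560;  a_94 = 268
  a_95 = 62;  a_96 = 323;  a_97 = 785;  a_98 = 974;  a_99 = 249;  a_100 = 50
  a_101 = 434;  a_102 = 594;  a_103 = 225;  a_104 = 964;  a_105 = 538;  a_106 = 878
  a_107 = 743;  a_108 = 468;  a_109 = 347;  a_110 = 688;  a_111 = 15;  a_112 = 150
  a_113 = 804;  a_114 = 732;  a_115 = 699;  a_116 = 880;  a_117 = 254;  a_118 = 126
  a_119 = 964;  a_120 = 476;  a_121 = 442;  a_122 = 651;  a_123 = 175;  a_124 = 957
  a_125 = 650;  a_126 = 33;  a_127 = 627;  a_128 = 260;  a_129 = 118;  a_130 = 721
  a_131 = 110;  a_132 = 44;  a_133 = 166;  a_134 = 787;  a_135 = 402;  a_136 = 685
  a_137 = 196;  a_138 = 486;  a_139 = 788;  a_140 = 901;  a_141 = 909;  a_142 = 920
  a_143 = 673;  a_144 = 936;  a_145 = 249;  a_146 = 879;  a_147 = 925;  a_148 = 970
  a_149 = 735;  a_150 = 755;  a_151 = 326;  a_152 = 98;  a_153 = 567;  a_154 = 270
  a_155 = 447;  a_156 = 417;  a_157 = 812;  a_158 = 275;  a_159 = 383;  a_160 = 246
  a_161 = 228;  a_162 = 867;  a_163 = 814;  a_164 = 600;  a_165 = 61;  a_166 = 989
  a_167 = 143;  a_168 = 316;  a_169 = 227;  a_170 = 555;  a_171 = 312;  a_172 = 117
  a_173 = 63;  a_174 = 727;  a_175 = 928;  a_176 = 441;  a_177 = 204;  a_178 = 127
  a_179 = 943;  a_180 = 899;  a_181 = 358;  a_182 = 350;  a_183 = 939;  a_184 = 993
  a_185 = 573;  a_186 = 718;  a_187 = 903;  a_188 = 532;  a_189 = 704;  a_190 = 553
  a_191 = 605;  a_192 = 915;  a_193 = 331;  a_194 = 18;  a_195 = 158;  a_196 = 695
  a_197 = 615;  a_198 = 499;  a_199 = 661;  a_200 = 891;  a_201 = 33;  a_202 = 384
  a_203 = 829;  a_204 = 588;  a_205 = 980;  a_206 = 991;  a_207 = 831;  a_208 = 535
  a_209 = 385;  a_210 = 637;  a_211 = 381;  a_212 = 101;  a_213 = 228;  a_214 = 492
  a_215 = 1002;  a_216 = 101;  a_217 = 64;  a_218 = 837;  a_219 = 227;  a_220 = 209
  a_221 = 628;  a_222 = 988;  a_223 = 716;  a_224 = 427;  a_225 = 921;  a_226 = 723
  a_227 = 724;  a_228 = 865;  a_229 = 254;  a_230 = 176;  a_231 = 60;  a_232 = 52
  a_233 = 675;  a_234 = 2;  a_235 = 282;  a_236 = 670;  a_237 = 864;  a_238 = 731
  a_239 = 648;  a_240 = 141;  a_241 = 251;  a_242 = 101;  a_243 = 455;  a_244 = 374
  a_245 = 583;  a_246 = 423;  a_247 = 645;  a_248 = 196;  a_249 = 162;  a_250 = 822
  a_251 = 128;  a_252 = 777;  a_253 = 653;  a_254 = 411;  a_255 = 111;  a_256 = 833
  a_257 = 254;  a_258 = 439;  a_259 = 941;  a_260 = 71;  a_261 = 160;  a_262 = 309
  a_263 = 568;  a_264 = 682;  a_265 = 727;  a_266 = 573;  a_267 = 236;  a_268 = 490
  a_269 = 806;  a_270 = 77;  a_271 = 628;  a_272 = 38;  a_273 = 924;  a_274 = 778
  a_275 = 378;  a_276 = 413;  a_277 = 405;  a_278 = 559;  a_279 = 138;  a_280 = 869
  a_281 = 768;  a_282 = 806;  a_283 = 594;  a_284 = 433;  a_285 = 625;  a_286 = 890
  a_287 = 751;  a_288 = 368;  a_289 = 549;  a_290 = 367;  a_291 = 163;  a_292 = 190
  a_293 = 502;  a_294 = 424;  a_295 = 710;  a_296 = 611;  a_297 = 338;  a_298 = 155
  a_299 = 793;  a_300 = 144;  a_301 = 641;  a_302 = 0;  a_303 = 327;  a_304 = 283
  a_305 = 638;  a_306 = 1000;  a_307 = 671;  a_308 = 389;  a_309 = 842;  a_310 = 74
  a_311 = 95;  a_312 = 857;  a_313 = 476;  a_314 = 271;  a_315 = 549;  a_316 = 556
  a_317 = 353;  a_318 = 383;  a_319 = 108;  a_320 = 910;  a_321 = 369;  a_322 = 269
  a_323 = 335;  a_324 = 59;  a_325 = 535;  a_326 = 762;  a_327 = 105;  a_328 = 999
  a_329 = 157;  a_330 = 420;  a_331 = 373;  a_332 = 912;  a_333 = 641;  a_334 = 437
  a_335 = 962;  a_336 = 287;  a_337 = 684;  a_338 = 700;  a_339 = 832;  a_340 = 837
  a_341 = 511;  a_342 = 76;  a_343 = 344;  a_344 = 5;  a_345 = 969;  a_346 = 176
  a_347 = 821;  a_348 = 598;  a_349 = 492;  a_350 = 131;  a_351 = 607;  a_352 = 724
  a_353 = 863;  a_354 = 396;  a_355 = 693;  a_356 = 848;  a_357 = 178;  a_358 = 57
  a_359 = 147;  a_360 = 890;  a_361 = 480;  a_362 = 3;  a_363 = 206;  a_364 = 1003
  a_365 = 354;  a_366 = 992;  a_367 = 81;  a_368 = 605;  a_369 = 398;  a_370 = 610
  a_371 = 447;  a_372 = 643;  a_373 = 72;  a_374 = 401;  a_375 = 529;  a_376 = 690
  a_377 = 365;  a_378 = 948;  a_379 = 389;  a_380 = 249;  a_381 = 202;  a_382 = 204
  a_383 = 440;  a_384 = 556;  a_385 = 932;  a_386 = 4;  a_387 = 231;  a_388 = 178
  a_389 = 798;  a_390 = 393;  a_391 = 839;  a_392 = 508;  a_393 = 515;  a_394 = 635
  a_395 = 520;  a_396 = 215;  a_397 = 809;  a_398 = 248;  a_399 = 970;  a_400 = 75
  a_401 = 658;  a_402 = 405
a_403 = 626·405 + 611·658 + 292·75 + 972·970 + 186·248 = 577
a_404 = 626·577 + 611·405 + 292·658 + 972·75 + 186·970 = 717

717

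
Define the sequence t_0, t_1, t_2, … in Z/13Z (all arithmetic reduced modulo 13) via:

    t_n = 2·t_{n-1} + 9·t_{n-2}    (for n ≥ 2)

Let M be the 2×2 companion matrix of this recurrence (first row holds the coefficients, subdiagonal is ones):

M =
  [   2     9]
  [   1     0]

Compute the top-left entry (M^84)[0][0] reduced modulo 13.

1

(M^84)[0][0] is the top entry after applying M 84 times to the unit state (1, 0). Equivalently it is h_{85} for the auxiliary sequence (h_n) obeying the same recurrence with h_1 = 1 and h_i = 0 for 0 ≤ i < 1:
h_2 = 2·1 + 9·0 = 2
h_3 = 2·2 + 9·1 = 0
h_4 = 2·0 + 9·2 = 5
h_5 = 2·5 + 9·0 = 10
h_6 = 2·10 + 9·5 = 0
h_7 = 2·0 + 9·10 = 12
h_8 = 2·12 + 9·0 = 11
h_9 = 2·11 + 9·12 = 0
h_10 = 2·0 + 9·11 = 8
h_11 = 2·8 + 9·0 = 3
h_12 = 2·3 + 9·8 = 0
h_13 = 2·0 + 9·3 = 1
(h_12, h_13) = (0, 1) = (h_0, h_1), so the sequence has period 12.
85 ≡ 1 (mod 12), hence h_85 = h_1 = 1.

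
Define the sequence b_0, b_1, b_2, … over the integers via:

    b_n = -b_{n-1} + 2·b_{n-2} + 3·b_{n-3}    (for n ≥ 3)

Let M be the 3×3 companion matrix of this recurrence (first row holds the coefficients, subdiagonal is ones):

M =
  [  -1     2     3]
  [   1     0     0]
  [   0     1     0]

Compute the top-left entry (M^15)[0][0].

103

(M^15)[0][0] is the top entry after applying M 15 times to the unit state (1, 0, 0). Equivalently it is h_{17} for the auxiliary sequence (h_n) obeying the same recurrence with h_2 = 1 and h_i = 0 for 0 ≤ i < 2:
h_3 = -1·1 + 2·0 + 3·0 = -1
h_4 = -1·-1 + 2·1 + 3·0 = 3
h_5 = -1·3 + 2·-1 + 3·1 = -2
h_6 = -1·-2 + 2·3 + 3·-1 = 5
h_7 = -1·5 + 2·-2 + 3·3 = 0
h_8 = -1·0 + 2·5 + 3·-2 = 4
h_9 = -1·4 + 2·0 + 3·5 = 11
h_10 = -1·11 + 2·4 + 3·0 = -3
h_11 = -1·-3 + 2·11 + 3·4 = 37
h_12 = -1·37 + 2·-3 + 3·11 = -10
h_13 = -1·-10 + 2·37 + 3·-3 = 75
h_14 = -1·75 + 2·-10 + 3·37 = 16
h_15 = -1·16 + 2·75 + 3·-10 = 104
h_16 = -1·104 + 2·16 + 3·75 = 153
h_17 = -1·153 + 2·104 + 3·16 = 103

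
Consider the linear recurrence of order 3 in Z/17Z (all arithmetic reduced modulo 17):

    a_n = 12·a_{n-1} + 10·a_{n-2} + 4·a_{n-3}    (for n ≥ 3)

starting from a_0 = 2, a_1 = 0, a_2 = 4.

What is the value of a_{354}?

4

a_3 = 12·4 + 10·0 + 4·2 = 5
a_4 = 12·5 + 10·4 + 4·0 = 15
a_5 = 12·15 + 10·5 + 4·4 = 8
a_6 = 12·8 + 10·15 + 4·5 = 11
a_7 = 12·11 + 10·8 + 4·15 = 0
a_8 = 12·0 + 10·11 + 4·8 = 6
Continuing the recurrence:
  a_9 = 14;  a_10 = 7;  a_11 = 10;  a_12 = 8;  a_13 = 3;  a_14 = 3
  a_15 = 13;  a_16 = 11;  a_17 = 2;  a_18 = 16;  a_19 = 1;  a_20 = 10
  a_21 = 7;  a_22 = 1;  a_23 = 3;  a_24 = 6;  a_25 = 4;  a_26 = 1
  a_27 = 8;  a_28 = 3;  a_29 = 1;  a_30 = 6;  a_31 = 9;  a_32 = 2
  a_33 = 2;  a_34 = 12;  a_35 = 2;  a_36 = 16;  a_37 = 5;  a_38 = 7
  a_39 = 11;  a_40 = 1;  a_41 = 14;  a_42 = 1;  a_43 = 3;  a_44 = 0
  a_45 = 0;  a_46 = 12;  a_47 = 8;  a_48 = 12;  a_49 = 0;  a_50 = 16
  a_51 = 2;  a_52 = 14;  a_53 = 14;  a_54 = 10;  a_55 = 10;  a_56 = 4
  a_57 = 1;  a_58 = 7;  a_59 = 8;  a_60 = 0;  a_61 = 6;  a_62 = 2
  a_63 = 16;  a_64 = 15;  a_65 = 8;  a_66 = 4;  a_67 = 1;  a_68 = 16
  a_69 = 14;  a_70 = 9;  a_71 = 6;  a_72 = 14;  a_73 = 9;  a_74 = 0
  a_75 = 10;  a_76 = 3;  a_77 = 0;  a_78 = 2;  a_79 = 2;  a_80 = 10
  a_81 = 12;  a_82 = 14;  a_83 = 5;  a_84 = 10;  a_85 = 5;  a_86 = 10
  a_87 = 6;  a_88 = 5;  a_89 = 7;  a_90 = 5;  a_91 = 14;  a_92 = 8
  a_93 = 1;  a_94 = 12;  a_95 = 16;  a_96 = 10;  a_97 = 5;  a_98 = 3
  a_99 = 7;  a_100 = 15;  a_101 = 7;  a_102 = 7;  a_103 = 10;  a_104 = 14
  a_105 = 7;  a_106 = 9;  a_107 = 13;  a_108 = 2;  a_109 = 3;  a_110 = 6
  a_111 = 8;  a_112 = 15;  a_113 = 12;  a_114 = 3;  a_115 = 12;  a_116 = 1
  a_117 = 8;  a_118 = 1;  a_119 = 11;  a_120 = 4;  a_121 = 9;  a_122 = 5
  a_123 = 13;  a_124 = 4;  a_125 = 11;  a_126 = 3;  a_127 = 9;  a_128 = 12
  a_129 = 8;  a_130 = 14;  a_131 = 7;  a_132 = 1;  a_133 = 2;  a_134 = 11
  a_135 = 3;  a_136 = 1;  a_137 = 1;  a_138 = 0;  a_139 = 14;  a_140 = 2
  a_141 = 11;  a_142 = 4;  a_143 = 13;  a_144 = 2;  a_145 = 0;  a_146 = 4
  a_147 = 5;  a_148 = 15;  a_149 = 8;  a_150 = 11;  a_151 = 0;  a_152 = 6
  a_153 = 14;  a_154 = 7;  a_155 = 10;  a_156 = 8;  a_157 = 3;  a_158 = 3
  a_159 = 13;  a_160 = 11;  a_161 = 2;  a_162 = 16;  a_163 = 1;  a_164 = 10
  a_165 = 7;  a_166 = 1;  a_167 = 3;  a_168 = 6;  a_169 = 4;  a_170 = 1
  a_171 = 8;  a_172 = 3;  a_173 = 1;  a_174 = 6;  a_175 = 9;  a_176 = 2
  a_177 = 2;  a_178 = 12;  a_179 = 2;  a_180 = 16;  a_181 = 5;  a_182 = 7
  a_183 = 11;  a_184 = 1;  a_185 = 14;  a_186 = 1;  a_187 = 3;  a_188 = 0
  a_189 = 0;  a_190 = 12;  a_191 = 8;  a_192 = 12;  a_193 = 0;  a_194 = 16
  a_195 = 2;  a_196 = 14;  a_197 = 14;  a_198 = 10;  a_199 = 10;  a_200 = 4
  a_201 = 1;  a_202 = 7;  a_203 = 8;  a_204 = 0;  a_205 = 6;  a_206 = 2
  a_207 = 16;  a_208 = 15;  a_209 = 8;  a_210 = 4;  a_211 = 1;  a_212 = 16
  a_213 = 14;  a_214 = 9;  a_215 = 6;  a_216 = 14;  a_217 = 9;  a_218 = 0
  a_219 = 10;  a_220 = 3;  a_221 = 0;  a_222 = 2;  a_223 = 2;  a_224 = 10
  a_225 = 12;  a_226 = 14;  a_227 = 5;  a_228 = 10;  a_229 = 5;  a_230 = 10
  a_231 = 6;  a_232 = 5;  a_233 = 7;  a_234 = 5;  a_235 = 14;  a_236 = 8
  a_237 = 1;  a_238 = 12;  a_239 = 16;  a_240 = 10;  a_241 = 5;  a_242 = 3
  a_243 = 7;  a_244 = 15;  a_245 = 7;  a_246 = 7;  a_247 = 10;  a_248 = 14
  a_249 = 7;  a_250 = 9;  a_251 = 13;  a_252 = 2;  a_253 = 3;  a_254 = 6
  a_255 = 8;  a_256 = 15;  a_257 = 12;  a_258 = 3;  a_259 = 12;  a_260 = 1
  a_261 = 8;  a_262 = 1;  a_263 = 11;  a_264 = 4;  a_265 = 9;  a_266 = 5
  a_267 = 13;  a_268 = 4;  a_269 = 11;  a_270 = 3;  a_271 = 9;  a_272 = 12
  a_273 = 8;  a_274 = 14;  a_275 = 7;  a_276 = 1;  a_277 = 2;  a_278 = 11
  a_279 = 3;  a_280 = 1;  a_281 = 1;  a_282 = 0;  a_283 = 14;  a_284 = 2
  a_285 = 11;  a_286 = 4;  a_287 = 13;  a_288 = 2;  a_289 = 0;  a_290 = 4
  a_291 = 5;  a_292 = 15;  a_293 = 8;  a_294 = 11;  a_295 = 0;  a_296 = 6
  a_297 = 14;  a_298 = 7;  a_299 = 10;  a_300 = 8;  a_301 = 3;  a_302 = 3
  a_303 = 13;  a_304 = 11;  a_305 = 2;  a_306 = 16;  a_307 = 1;  a_308 = 10
  a_309 = 7;  a_310 = 1;  a_311 = 3;  a_312 = 6;  a_313 = 4;  a_314 = 1
  a_315 = 8;  a_316 = 3;  a_317 = 1;  a_318 = 6;  a_319 = 9;  a_320 = 2
  a_321 = 2;  a_322 = 12;  a_323 = 2;  a_324 = 16;  a_325 = 5;  a_326 = 7
  a_327 = 11;  a_328 = 1;  a_329 = 14;  a_330 = 1;  a_331 = 3;  a_332 = 0
  a_333 = 0;  a_334 = 12;  a_335 = 8;  a_336 = 12;  a_337 = 0;  a_338 = 16
  a_339 = 2;  a_340 = 14;  a_341 = 14;  a_342 = 10;  a_343 = 10;  a_344 = 4
  a_345 = 1;  a_346 = 7;  a_347 = 8;  a_348 = 0;  a_349 = 6;  a_350 = 2
  a_351 = 16;  a_352 = 15
a_353 = 12·15 + 10·16 + 4·2 = 8
a_354 = 12·8 + 10·15 + 4·16 = 4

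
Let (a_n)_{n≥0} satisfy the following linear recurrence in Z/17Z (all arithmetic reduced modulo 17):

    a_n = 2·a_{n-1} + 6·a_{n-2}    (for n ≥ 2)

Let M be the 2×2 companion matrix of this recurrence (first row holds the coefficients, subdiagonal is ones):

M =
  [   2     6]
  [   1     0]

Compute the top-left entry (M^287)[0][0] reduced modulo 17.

(M^287)[0][0] is the top entry after applying M 287 times to the unit state (1, 0). Equivalently it is h_{288} for the auxiliary sequence (h_n) obeying the same recurrence with h_1 = 1 and h_i = 0 for 0 ≤ i < 1:
h_2 = 2·1 + 6·0 = 2
h_3 = 2·2 + 6·1 = 10
h_4 = 2·10 + 6·2 = 15
h_5 = 2·15 + 6·10 = 5
h_6 = 2·5 + 6·15 = 15
h_7 = 2·15 + 6·5 = 9
Continuing the recurrence:
  h_8 = 6;  h_9 = 15;  h_10 = 15;  h_11 = 1;  h_12 = 7;  h_13 = 3
  h_14 = 14;  h_15 = 12;  h_16 = 6;  h_17 = 16;  h_18 = 0;  h_19 = 11
  h_20 = 5;  h_21 = 8;  h_22 = 12;  h_23 = 4;  h_24 = 12;  h_25 = 14
  h_26 = 15;  h_27 = 12;  h_28 = 12;  h_29 = 11;  h_30 = 9;  h_31 = 16
  h_32 = 1;  h_33 = 13;  h_34 = 15;  h_35 = 6;  h_36 = 0;  h_37 = 2
  h_38 = 4;  h_39 = 3;  h_40 = 13;  h_41 = 10;  h_42 = 13;  h_43 = 1
  h_44 = 12;  h_45 = 13;  h_46 = 13;  h_47 = 2;  h_48 = 14;  h_49 = 6
  h_50 = 11;  h_51 = 7;  h_52 = 12;  h_53 = 15;  h_54 = 0;  h_55 = 5
  h_56 = 10;  h_57 = 16;  h_58 = 7;  h_59 = 8;  h_60 = 7;  h_61 = 11
  h_62 = 13;  h_63 = 7;  h_64 = 7;  h_65 = 5;  h_66 = 1;  h_67 = 15
  h_68 = 2;  h_69 = 9;  h_70 = 13;  h_71 = 12;  h_72 = 0;  h_73 = 4
  h_74 = 8;  h_75 = 6;  h_76 = 9;  h_77 = 3;  h_78 = 9;  h_79 = 2
  h_80 = 7;  h_81 = 9;  h_82 = 9;  h_83 = 4;  h_84 = 11;  h_85 = 12
  h_86 = 5;  h_87 = 14;  h_88 = 7;  h_89 = 13;  h_90 = 0;  h_91 = 10
  h_92 = 3;  h_93 = 15;  h_94 = 14;  h_95 = 16;  h_96 = 14;  h_97 = 5
  h_98 = 9;  h_99 = 14;  h_100 = 14;  h_101 = 10;  h_102 = 2;  h_103 = 13
  h_104 = 4;  h_105 = 1;  h_106 = 9;  h_107 = 7;  h_108 = 0;  h_109 = 8
  h_110 = 16;  h_111 = 12;  h_112 = 1;  h_113 = 6;  h_114 = 1;  h_115 = 4
  h_116 = 14;  h_117 = 1;  h_118 = 1;  h_119 = 8;  h_120 = 5;  h_121 = 7
  h_122 = 10;  h_123 = 11;  h_124 = 14;  h_125 = 9;  h_126 = 0;  h_127 = 3
  h_128 = 6;  h_129 = 13;  h_130 = 11;  h_131 = 15;  h_132 = 11;  h_133 = 10
  h_134 = 1;  h_135 = 11;  h_136 = 11;  h_137 = 3;  h_138 = 4;  h_139 = 9
  h_140 = 8;  h_141 = 2;  h_142 = 1;  h_143 = 14;  h_144 = 0;  h_145 = 16
  h_146 = 15;  h_147 = 7;  h_148 = 2;  h_149 = 12;  h_150 = 2;  h_151 = 8
  h_152 = 11;  h_153 = 2;  h_154 = 2;  h_155 = 16;  h_156 = 10;  h_157 = 14
  h_158 = 3;  h_159 = 5;  h_160 = 11;  h_161 = 1;  h_162 = 0;  h_163 = 6
  h_164 = 12;  h_165 = 9;  h_166 = 5;  h_167 = 13;  h_168 = 5;  h_169 = 3
  h_170 = 2;  h_171 = 5;  h_172 = 5;  h_173 = 6;  h_174 = 8;  h_175 = 1
  h_176 = 16;  h_177 = 4;  h_178 = 2;  h_179 = 11;  h_180 = 0;  h_181 = 15
  h_182 = 13;  h_183 = 14;  h_184 = 4;  h_185 = 7;  h_186 = 4;  h_187 = 16
  h_188 = 5;  h_189 = 4;  h_190 = 4;  h_191 = 15;  h_192 = 3;  h_193 = 11
  h_194 = 6;  h_195 = 10;  h_196 = 5;  h_197 = 2;  h_198 = 0;  h_199 = 12
  h_200 = 7;  h_201 = 1;  h_202 = 10;  h_203 = 9;  h_204 = 10;  h_205 = 6
  h_206 = 4;  h_207 = 10;  h_208 = 10;  h_209 = 12;  h_210 = 16;  h_211 = 2
  h_212 = 15;  h_213 = 8;  h_214 = 4;  h_215 = 5;  h_216 = 0;  h_217 = 13
  h_218 = 9;  h_219 = 11;  h_220 = 8;  h_221 = 14;  h_222 = 8;  h_223 = 15
  h_224 = 10;  h_225 = 8;  h_226 = 8;  h_227 = 13;  h_228 = 6;  h_229 = 5
  h_230 = 12;  h_231 = 3;  h_232 = 10;  h_233 = 4;  h_234 = 0;  h_235 = 7
  h_236 = 14;  h_237 = 2;  h_238 = 3;  h_239 = 1;  h_240 = 3;  h_241 = 12
  h_242 = 8;  h_243 = 3;  h_244 = 3;  h_245 = 7;  h_246 = 15;  h_247 = 4
  h_248 = 13;  h_249 = 16;  h_250 = 8;  h_251 = 10;  h_252 = 0;  h_253 = 9
  h_254 = 1;  h_255 = 5;  h_256 = 16;  h_257 = 11;  h_258 = 16;  h_259 = 13
  h_260 = 3;  h_261 = 16;  h_262 = 16;  h_263 = 9;  h_264 = 12;  h_265 = 10
  h_266 = 7;  h_267 = 6;  h_268 = 3;  h_269 = 8;  h_270 = 0;  h_271 = 14
  h_272 = 11;  h_273 = 4;  h_274 = 6;  h_275 = 2;  h_276 = 6;  h_277 = 7
  h_278 = 16;  h_279 = 6;  h_280 = 6;  h_281 = 14;  h_282 = 13;  h_283 = 8
  h_284 = 9;  h_285 = 15;  h_286 = 16
h_287 = 2·16 + 6·15 = 3
h_288 = 2·3 + 6·16 = 0

0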